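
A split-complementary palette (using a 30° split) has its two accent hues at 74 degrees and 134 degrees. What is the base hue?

284°

The accents sit 30° either side of the complement, so the complement is their short-arc midpoint on the wheel.
Short-arc midpoint of 74° and 134°: 104°.
Base is 180° from the complement: 104 − 180 = -76 → -76 + 360 = 284°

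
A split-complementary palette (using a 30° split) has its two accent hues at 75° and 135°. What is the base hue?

The accents sit 30° either side of the complement, so the complement is their short-arc midpoint on the wheel.
Short-arc midpoint of 75° and 135°: 105°.
Base is 180° from the complement: 105 − 180 = -75 → -75 + 360 = 285°

285°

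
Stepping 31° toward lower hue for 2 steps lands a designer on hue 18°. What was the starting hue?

2 steps of 31° (toward lower hue) give a net shift of −62°.
Start = end − shift: 18 + 62 = 80°

80°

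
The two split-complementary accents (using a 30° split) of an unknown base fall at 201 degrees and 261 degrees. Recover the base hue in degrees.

The accents sit 30° either side of the complement, so the complement is their short-arc midpoint on the wheel.
Short-arc midpoint of 201° and 261°: 231°.
Base is 180° from the complement: 231 − 180 = 51°

51°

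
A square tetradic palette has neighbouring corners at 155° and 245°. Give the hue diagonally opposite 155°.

A square tetradic scheme places four hues 90° apart; opposite corners are 180° apart.
155 + 180 = 335°

335°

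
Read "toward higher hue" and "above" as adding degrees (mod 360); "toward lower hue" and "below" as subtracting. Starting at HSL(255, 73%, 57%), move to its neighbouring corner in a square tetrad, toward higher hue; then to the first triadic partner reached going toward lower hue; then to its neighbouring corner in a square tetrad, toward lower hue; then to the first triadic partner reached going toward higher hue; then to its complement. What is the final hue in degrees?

75°

square ↑ +90°: 255 + 90 = 345°
triadic ↓ −120°: 345 − 120 = 225°
square ↓ −90°: 225 − 90 = 135°
triadic ↑ +120°: 135 + 120 = 255°
complement +180°: 255 + 180 = 435 → 435 − 360 = 75°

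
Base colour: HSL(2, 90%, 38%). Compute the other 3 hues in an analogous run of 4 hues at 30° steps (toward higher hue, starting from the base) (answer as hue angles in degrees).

Analogous hues sit every 30° along the wheel.
2 + 30 = 32°
2 + 60 = 62°
2 + 90 = 92°

32°, 62°, and 92°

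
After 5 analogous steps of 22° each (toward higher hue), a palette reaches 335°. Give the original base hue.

225°

5 steps of 22° (toward higher hue) give a net shift of +110°.
Start = end − shift: 335 − 110 = 225°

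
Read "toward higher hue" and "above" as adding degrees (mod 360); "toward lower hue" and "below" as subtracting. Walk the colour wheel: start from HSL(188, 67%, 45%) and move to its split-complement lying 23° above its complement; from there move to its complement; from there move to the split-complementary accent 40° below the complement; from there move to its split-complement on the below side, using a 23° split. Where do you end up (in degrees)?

split-comp 23° ↑ +203°: 188 + 203 = 391 → 391 − 360 = 31°
complement +180°: 31 + 180 = 211°
split-comp 40° ↓ +140°: 211 + 140 = 351°
split-comp 23° ↓ +157°: 351 + 157 = 508 → 508 − 360 = 148°

148°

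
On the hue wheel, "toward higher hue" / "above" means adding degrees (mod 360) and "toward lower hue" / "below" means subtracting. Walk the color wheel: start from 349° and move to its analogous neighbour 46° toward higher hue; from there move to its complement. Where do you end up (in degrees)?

215°

349 + 46 = 395 → 395 − 360 = 35°   (analog 46° ↑)
35 + 180 = 215°   (complement)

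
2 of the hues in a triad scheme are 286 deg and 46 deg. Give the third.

166°

A triad places three hues 120° apart.
The full set through 46° is {46°, 166°, 286°}.
Given {46°, 286°}, the missing hue is 166°.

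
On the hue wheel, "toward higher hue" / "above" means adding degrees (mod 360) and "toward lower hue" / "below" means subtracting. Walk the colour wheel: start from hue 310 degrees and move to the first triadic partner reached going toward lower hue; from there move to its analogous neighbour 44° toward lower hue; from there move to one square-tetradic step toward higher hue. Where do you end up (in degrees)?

236°

−120° (triadic ↓): 310 − 120 = 190°
−44° (analog 44° ↓): 190 − 44 = 146°
+90° (square ↑): 146 + 90 = 236°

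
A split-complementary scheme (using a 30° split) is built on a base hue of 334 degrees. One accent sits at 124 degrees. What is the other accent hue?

184°

Split-complementary hues sit 30° either side of the complement.
Complement of the base 334°: 334 + 180 = 514 → 514 − 360 = 154°
The given accent 124° is 30° one side of 154°; the other accent sits 30° the other side: 154 + 30 = 184°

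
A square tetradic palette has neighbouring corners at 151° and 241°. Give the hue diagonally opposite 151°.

331°

A square tetradic scheme places four hues 90° apart; opposite corners are 180° apart.
151 + 180 = 331°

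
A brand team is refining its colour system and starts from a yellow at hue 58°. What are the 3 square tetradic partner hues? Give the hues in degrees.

A square tetradic scheme places four hues every 90°.
58 + 90 = 148°
58 + 180 = 238°
58 + 270 = 328°

148°, 238° and 328°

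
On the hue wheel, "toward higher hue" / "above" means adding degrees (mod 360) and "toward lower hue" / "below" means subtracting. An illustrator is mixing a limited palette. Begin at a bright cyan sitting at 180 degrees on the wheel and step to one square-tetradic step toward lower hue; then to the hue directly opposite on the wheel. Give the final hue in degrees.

270°

180 − 90 = 90°   (square ↓)
90 + 180 = 270°   (complement)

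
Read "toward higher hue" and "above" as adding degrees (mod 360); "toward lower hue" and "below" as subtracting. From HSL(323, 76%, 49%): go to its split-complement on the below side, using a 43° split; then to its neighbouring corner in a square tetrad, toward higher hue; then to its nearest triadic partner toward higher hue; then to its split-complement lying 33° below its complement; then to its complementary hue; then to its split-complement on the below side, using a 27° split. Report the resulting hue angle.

70°

split-comp 43° ↓ +137°: 323 + 137 = 460 → 460 − 360 = 100°
square ↑ +90°: 100 + 90 = 190°
triadic ↑ +120°: 190 + 120 = 310°
split-comp 33° ↓ +147°: 310 + 147 = 457 → 457 − 360 = 97°
complement +180°: 97 + 180 = 277°
split-comp 27° ↓ +153°: 277 + 153 = 430 → 430 − 360 = 70°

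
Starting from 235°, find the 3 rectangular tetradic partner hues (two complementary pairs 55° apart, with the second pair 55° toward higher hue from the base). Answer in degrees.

290°, 55° and 110°

A rectangular tetradic uses two complementary pairs 55° apart: offsets 0°, 55°, 180°, 235°.
235 + 55 = 290°
235 + 180 = 415 → 415 − 360 = 55°
235 + 235 = 470 → 470 − 360 = 110°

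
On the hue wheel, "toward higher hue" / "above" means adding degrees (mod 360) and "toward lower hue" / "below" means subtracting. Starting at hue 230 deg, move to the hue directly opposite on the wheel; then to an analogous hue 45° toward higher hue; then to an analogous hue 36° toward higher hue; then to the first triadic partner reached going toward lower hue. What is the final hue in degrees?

11°

+180° (complement): 230 + 180 = 410 → 410 − 360 = 50°
+45° (analog 45° ↑): 50 + 45 = 95°
+36° (analog 36° ↑): 95 + 36 = 131°
−120° (triadic ↓): 131 − 120 = 11°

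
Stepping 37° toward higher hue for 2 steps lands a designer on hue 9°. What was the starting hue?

2 steps of 37° (toward higher hue) give a net shift of +74°.
Start = end − shift: 9 − 74 = -65 → -65 + 360 = 295°

295°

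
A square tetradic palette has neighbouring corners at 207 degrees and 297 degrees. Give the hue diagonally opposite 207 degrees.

27°

A square tetradic scheme places four hues 90° apart; opposite corners are 180° apart.
207 + 180 = 387 → 387 − 360 = 27°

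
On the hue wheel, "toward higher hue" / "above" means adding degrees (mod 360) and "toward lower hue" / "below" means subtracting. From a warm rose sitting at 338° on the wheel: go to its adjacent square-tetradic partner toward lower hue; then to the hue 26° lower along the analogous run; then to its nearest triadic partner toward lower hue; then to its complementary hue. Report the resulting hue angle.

282°

338 − 90 = 248°   (square ↓)
248 − 26 = 222°   (analog 26° ↓)
222 − 120 = 102°   (triadic ↓)
102 + 180 = 282°   (complement)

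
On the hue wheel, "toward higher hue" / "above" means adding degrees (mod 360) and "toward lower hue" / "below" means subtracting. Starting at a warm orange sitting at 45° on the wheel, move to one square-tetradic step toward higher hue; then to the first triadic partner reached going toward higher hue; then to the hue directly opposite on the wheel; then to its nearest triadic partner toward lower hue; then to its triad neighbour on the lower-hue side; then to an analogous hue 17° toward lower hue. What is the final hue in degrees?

45 + 90 = 135°   (square ↑)
135 + 120 = 255°   (triadic ↑)
255 + 180 = 435 → 435 − 360 = 75°   (complement)
75 − 120 = -45 → -45 + 360 = 315°   (triadic ↓)
315 − 120 = 195°   (triadic ↓)
195 − 17 = 178°   (analog 17° ↓)

178°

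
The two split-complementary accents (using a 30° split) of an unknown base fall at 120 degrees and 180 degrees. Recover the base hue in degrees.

The accents sit 30° either side of the complement, so the complement is their short-arc midpoint on the wheel.
Short-arc midpoint of 120° and 180°: 150°.
Base is 180° from the complement: 150 − 180 = -30 → -30 + 360 = 330°

330°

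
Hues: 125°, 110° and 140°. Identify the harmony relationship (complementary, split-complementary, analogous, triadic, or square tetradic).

analogous

Sort the hues: 110°, 125°, 140°.
Successive gaps around the wheel: 15°, 15°, 330°.
A run of hues at equal small steps (15°) with one large closing gap is an analogous group.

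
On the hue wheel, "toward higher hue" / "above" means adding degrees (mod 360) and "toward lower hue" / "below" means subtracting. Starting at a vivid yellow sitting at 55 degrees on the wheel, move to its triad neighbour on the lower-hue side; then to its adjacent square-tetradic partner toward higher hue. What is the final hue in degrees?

25°

−120° (triadic ↓): 55 − 120 = -65 → -65 + 360 = 295°
+90° (square ↑): 295 + 90 = 385 → 385 − 360 = 25°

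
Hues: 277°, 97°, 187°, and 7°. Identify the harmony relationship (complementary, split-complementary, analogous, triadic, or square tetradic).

Sort the hues: 7°, 97°, 187°, 277°.
Successive gaps around the wheel: 90°, 90°, 90°, 90°.
Four hues every 90° form a square tetradic scheme.

square tetradic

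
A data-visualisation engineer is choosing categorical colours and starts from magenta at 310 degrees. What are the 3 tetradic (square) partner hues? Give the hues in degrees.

40°, 130°, 220°

A square tetradic scheme places four hues every 90°.
310 + 90 = 400 → 400 − 360 = 40°
310 + 180 = 490 → 490 − 360 = 130°
310 + 270 = 580 → 580 − 360 = 220°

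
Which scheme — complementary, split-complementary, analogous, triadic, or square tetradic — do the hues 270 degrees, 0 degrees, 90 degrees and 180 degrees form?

square tetradic

Sort the hues: 0°, 90°, 180°, 270°.
Successive gaps around the wheel: 90°, 90°, 90°, 90°.
Four hues every 90° form a square tetradic scheme.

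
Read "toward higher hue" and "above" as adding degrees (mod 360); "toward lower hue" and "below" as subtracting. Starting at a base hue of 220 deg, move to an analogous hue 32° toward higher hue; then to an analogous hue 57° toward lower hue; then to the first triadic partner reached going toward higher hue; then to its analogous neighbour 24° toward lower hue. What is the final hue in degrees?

analog 32° ↑ +32°: 220 + 32 = 252°
analog 57° ↓ −57°: 252 − 57 = 195°
triadic ↑ +120°: 195 + 120 = 315°
analog 24° ↓ −24°: 315 − 24 = 291°

291°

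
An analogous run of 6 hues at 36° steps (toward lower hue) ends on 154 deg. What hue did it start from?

5 steps of 36° (toward lower hue) give a net shift of −180°.
Start = end − shift: 154 + 180 = 334°

334°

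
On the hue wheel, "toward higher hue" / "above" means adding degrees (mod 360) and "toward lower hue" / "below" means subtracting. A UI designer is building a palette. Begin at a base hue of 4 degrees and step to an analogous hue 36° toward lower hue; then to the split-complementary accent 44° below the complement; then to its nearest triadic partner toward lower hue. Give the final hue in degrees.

344°

4 − 36 = -32 → -32 + 360 = 328°   (analog 36° ↓)
328 + 136 = 464 → 464 − 360 = 104°   (split-comp 44° ↓)
104 − 120 = -16 → -16 + 360 = 344°   (triadic ↓)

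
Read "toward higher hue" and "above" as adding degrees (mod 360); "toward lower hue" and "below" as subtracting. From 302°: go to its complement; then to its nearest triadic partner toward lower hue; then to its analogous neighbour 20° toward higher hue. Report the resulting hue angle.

22°

complement +180°: 302 + 180 = 482 → 482 − 360 = 122°
triadic ↓ −120°: 122 − 120 = 2°
analog 20° ↑ +20°: 2 + 20 = 22°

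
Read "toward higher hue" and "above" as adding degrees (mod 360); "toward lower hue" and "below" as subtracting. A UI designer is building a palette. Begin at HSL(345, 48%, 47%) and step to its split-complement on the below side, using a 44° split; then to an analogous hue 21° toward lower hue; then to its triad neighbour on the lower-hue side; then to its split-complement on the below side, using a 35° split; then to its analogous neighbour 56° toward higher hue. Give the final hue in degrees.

181°

+136° (split-comp 44° ↓): 345 + 136 = 481 → 481 − 360 = 121°
−21° (analog 21° ↓): 121 − 21 = 100°
−120° (triadic ↓): 100 − 120 = -20 → -20 + 360 = 340°
+145° (split-comp 35° ↓): 340 + 145 = 485 → 485 − 360 = 125°
+56° (analog 56° ↑): 125 + 56 = 181°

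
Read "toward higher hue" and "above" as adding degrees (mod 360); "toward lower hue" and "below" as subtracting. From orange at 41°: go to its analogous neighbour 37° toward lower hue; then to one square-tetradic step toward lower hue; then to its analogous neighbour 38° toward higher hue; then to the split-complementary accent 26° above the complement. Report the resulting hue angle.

158°

analog 37° ↓ −37°: 41 − 37 = 4°
square ↓ −90°: 4 − 90 = -86 → -86 + 360 = 274°
analog 38° ↑ +38°: 274 + 38 = 312°
split-comp 26° ↑ +206°: 312 + 206 = 518 → 518 − 360 = 158°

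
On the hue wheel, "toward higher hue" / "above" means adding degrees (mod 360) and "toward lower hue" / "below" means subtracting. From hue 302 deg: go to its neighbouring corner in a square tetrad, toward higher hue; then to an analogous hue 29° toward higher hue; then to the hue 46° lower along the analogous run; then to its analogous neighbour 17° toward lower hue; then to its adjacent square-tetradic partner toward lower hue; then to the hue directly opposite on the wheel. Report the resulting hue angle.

88°

302 + 90 = 392 → 392 − 360 = 32°   (square ↑)
32 + 29 = 61°   (analog 29° ↑)
61 − 46 = 15°   (analog 46° ↓)
15 − 17 = -2 → -2 + 360 = 358°   (analog 17° ↓)
358 − 90 = 268°   (square ↓)
268 + 180 = 448 → 448 − 360 = 88°   (complement)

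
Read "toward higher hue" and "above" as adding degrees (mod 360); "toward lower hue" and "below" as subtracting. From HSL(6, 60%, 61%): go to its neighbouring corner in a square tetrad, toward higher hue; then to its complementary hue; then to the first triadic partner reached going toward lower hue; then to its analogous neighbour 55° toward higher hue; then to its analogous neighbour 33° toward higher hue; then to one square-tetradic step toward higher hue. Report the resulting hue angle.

6 + 90 = 96°   (square ↑)
96 + 180 = 276°   (complement)
276 − 120 = 156°   (triadic ↓)
156 + 55 = 211°   (analog 55° ↑)
211 + 33 = 244°   (analog 33° ↑)
244 + 90 = 334°   (square ↑)

334°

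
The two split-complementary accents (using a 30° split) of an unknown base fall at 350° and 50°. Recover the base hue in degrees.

The accents sit 30° either side of the complement, so the complement is their short-arc midpoint on the wheel.
Short-arc midpoint of 350° and 50°: 20°.
Base is 180° from the complement: 20 − 180 = -160 → -160 + 360 = 200°

200°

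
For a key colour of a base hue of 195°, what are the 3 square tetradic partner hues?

285°, 15°, and 105°

195 + 90 = 285°
195 + 180 = 375 → 375 − 360 = 15°
195 + 270 = 465 → 465 − 360 = 105°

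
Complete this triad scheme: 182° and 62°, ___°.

302°

A triad places three hues 120° apart.
The full set through 62° is {62°, 182°, 302°}.
Given {62°, 182°}, the missing hue is 302°.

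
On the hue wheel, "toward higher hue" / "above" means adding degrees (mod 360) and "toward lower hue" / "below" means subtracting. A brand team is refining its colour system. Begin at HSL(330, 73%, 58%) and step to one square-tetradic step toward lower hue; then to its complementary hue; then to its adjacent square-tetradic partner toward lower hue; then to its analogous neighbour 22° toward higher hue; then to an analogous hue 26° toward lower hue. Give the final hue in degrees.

330 − 90 = 240°   (square ↓)
240 + 180 = 420 → 420 − 360 = 60°   (complement)
60 − 90 = -30 → -30 + 360 = 330°   (square ↓)
330 + 22 = 352°   (analog 22° ↑)
352 − 26 = 326°   (analog 26° ↓)

326°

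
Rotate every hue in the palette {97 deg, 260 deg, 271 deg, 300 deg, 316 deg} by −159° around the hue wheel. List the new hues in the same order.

298°, 101°, 112°, 141°, 157°

97 − 159 = -62 → -62 + 360 = 298°
260 − 159 = 101°
271 − 159 = 112°
300 − 159 = 141°
316 − 159 = 157°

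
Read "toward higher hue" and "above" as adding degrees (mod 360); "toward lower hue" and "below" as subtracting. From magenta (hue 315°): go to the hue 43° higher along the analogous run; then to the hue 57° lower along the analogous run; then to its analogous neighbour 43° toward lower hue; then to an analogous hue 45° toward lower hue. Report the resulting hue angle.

315 + 43 = 358°   (analog 43° ↑)
358 − 57 = 301°   (analog 57° ↓)
301 − 43 = 258°   (analog 43° ↓)
258 − 45 = 213°   (analog 45° ↓)

213°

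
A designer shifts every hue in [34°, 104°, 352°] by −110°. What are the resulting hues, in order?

34 − 110 = -76 → -76 + 360 = 284°
104 − 110 = -6 → -6 + 360 = 354°
352 − 110 = 242°

284°, 354°, 242°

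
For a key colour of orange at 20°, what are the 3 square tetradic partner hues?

A square tetradic scheme places four hues every 90°.
20 + 90 = 110°
20 + 180 = 200°
20 + 270 = 290°

110°, 200°, and 290°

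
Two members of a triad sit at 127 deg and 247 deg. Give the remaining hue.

A triad spaces three hues 120° apart.
The full set is {7°, 127°, 247°}.

7°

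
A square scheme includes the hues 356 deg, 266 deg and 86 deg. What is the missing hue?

176°

A square tetradic scheme places four hues every 90°.
The full set through 86° is {86°, 176°, 266°, 356°}.
Given {86°, 266°, 356°}, the missing hue is 176°.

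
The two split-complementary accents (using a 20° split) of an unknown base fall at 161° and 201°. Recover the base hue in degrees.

The accents sit 20° either side of the complement, so the complement is their short-arc midpoint on the wheel.
Short-arc midpoint of 161° and 201°: 181°.
Base is 180° from the complement: 181 − 180 = 1°

1°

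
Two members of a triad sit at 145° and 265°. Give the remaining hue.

25°

A triad spaces three hues 120° apart.
The full set is {25°, 145°, 265°}.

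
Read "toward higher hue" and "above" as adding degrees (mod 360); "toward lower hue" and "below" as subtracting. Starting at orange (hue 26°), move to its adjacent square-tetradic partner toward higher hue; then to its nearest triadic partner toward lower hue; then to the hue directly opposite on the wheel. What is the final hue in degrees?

+90° (square ↑): 26 + 90 = 116°
−120° (triadic ↓): 116 − 120 = -4 → -4 + 360 = 356°
+180° (complement): 356 + 180 = 536 → 536 − 360 = 176°

176°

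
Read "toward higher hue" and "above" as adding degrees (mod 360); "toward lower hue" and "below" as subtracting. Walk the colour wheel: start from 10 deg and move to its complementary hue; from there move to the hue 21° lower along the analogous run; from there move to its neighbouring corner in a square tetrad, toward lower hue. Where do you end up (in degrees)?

79°

10 + 180 = 190°   (complement)
190 − 21 = 169°   (analog 21° ↓)
169 − 90 = 79°   (square ↓)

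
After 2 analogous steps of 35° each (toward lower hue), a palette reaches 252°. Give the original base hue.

322°

2 steps of 35° (toward lower hue) give a net shift of −70°.
Start = end − shift: 252 + 70 = 322°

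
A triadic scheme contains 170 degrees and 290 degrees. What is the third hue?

A triad spaces three hues 120° apart.
The full set is {50°, 170°, 290°}.

50°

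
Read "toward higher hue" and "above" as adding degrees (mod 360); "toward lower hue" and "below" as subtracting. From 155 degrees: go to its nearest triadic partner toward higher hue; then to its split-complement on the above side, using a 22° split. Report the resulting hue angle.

117°

+120° (triadic ↑): 155 + 120 = 275°
+202° (split-comp 22° ↑): 275 + 202 = 477 → 477 − 360 = 117°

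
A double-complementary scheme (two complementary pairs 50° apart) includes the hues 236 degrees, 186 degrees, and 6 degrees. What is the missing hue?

56°

A rectangular tetradic uses two complementary pairs 50° apart: offsets 0°, 50°, 180°, 230°.
Among {6°, 186°, 236°}, 6° and 186° are a 180° pair.
The remaining hue 236° needs its own complement: 236 + 180 = 416 → 416 − 360 = 56°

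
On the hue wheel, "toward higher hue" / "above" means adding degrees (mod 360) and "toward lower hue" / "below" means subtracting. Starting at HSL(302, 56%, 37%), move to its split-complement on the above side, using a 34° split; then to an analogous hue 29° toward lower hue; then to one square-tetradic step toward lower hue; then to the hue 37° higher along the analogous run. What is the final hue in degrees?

74°

split-comp 34° ↑ +214°: 302 + 214 = 516 → 516 − 360 = 156°
analog 29° ↓ −29°: 156 − 29 = 127°
square ↓ −90°: 127 − 90 = 37°
analog 37° ↑ +37°: 37 + 37 = 74°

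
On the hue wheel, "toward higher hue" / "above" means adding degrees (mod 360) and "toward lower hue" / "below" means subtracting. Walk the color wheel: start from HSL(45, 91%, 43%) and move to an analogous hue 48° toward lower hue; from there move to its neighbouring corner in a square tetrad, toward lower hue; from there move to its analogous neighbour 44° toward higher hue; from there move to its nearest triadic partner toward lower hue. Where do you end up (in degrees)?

45 − 48 = -3 → -3 + 360 = 357°   (analog 48° ↓)
357 − 90 = 267°   (square ↓)
267 + 44 = 311°   (analog 44° ↑)
311 − 120 = 191°   (triadic ↓)

191°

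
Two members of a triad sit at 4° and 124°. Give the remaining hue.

244°

A triad spaces three hues 120° apart.
The full set is {4°, 124°, 244°}.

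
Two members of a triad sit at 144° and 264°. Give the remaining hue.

24°

A triad spaces three hues 120° apart.
The full set is {24°, 144°, 264°}.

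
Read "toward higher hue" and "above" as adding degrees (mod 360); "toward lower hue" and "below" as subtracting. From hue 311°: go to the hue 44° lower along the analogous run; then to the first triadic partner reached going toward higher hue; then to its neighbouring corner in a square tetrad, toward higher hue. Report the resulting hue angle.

117°

311 − 44 = 267°   (analog 44° ↓)
267 + 120 = 387 → 387 − 360 = 27°   (triadic ↑)
27 + 90 = 117°   (square ↑)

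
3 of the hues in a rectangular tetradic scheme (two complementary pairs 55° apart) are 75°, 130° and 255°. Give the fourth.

A rectangular tetradic uses two complementary pairs 55° apart: offsets 0°, 55°, 180°, 235°.
Among {75°, 130°, 255°}, 255° and 75° are a 180° pair.
The remaining hue 130° needs its own complement: 130 + 180 = 310°

310°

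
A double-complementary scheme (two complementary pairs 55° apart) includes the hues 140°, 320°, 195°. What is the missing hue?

15°

A rectangular tetradic uses two complementary pairs 55° apart: offsets 0°, 55°, 180°, 235°.
Among {140°, 195°, 320°}, 320° and 140° are a 180° pair.
The remaining hue 195° needs its own complement: 195 + 180 = 375 → 375 − 360 = 15°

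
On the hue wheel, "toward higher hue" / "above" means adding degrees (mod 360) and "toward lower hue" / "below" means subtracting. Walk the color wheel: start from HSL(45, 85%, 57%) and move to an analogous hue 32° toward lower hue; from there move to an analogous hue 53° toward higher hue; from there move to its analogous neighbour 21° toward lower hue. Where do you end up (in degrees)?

45 − 32 = 13°   (analog 32° ↓)
13 + 53 = 66°   (analog 53° ↑)
66 − 21 = 45°   (analog 21° ↓)

45°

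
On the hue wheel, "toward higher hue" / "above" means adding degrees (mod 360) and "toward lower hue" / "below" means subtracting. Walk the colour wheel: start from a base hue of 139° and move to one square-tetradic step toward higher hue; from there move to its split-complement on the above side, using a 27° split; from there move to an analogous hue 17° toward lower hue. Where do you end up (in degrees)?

59°

139 + 90 = 229°   (square ↑)
229 + 207 = 436 → 436 − 360 = 76°   (split-comp 27° ↑)
76 − 17 = 59°   (analog 17° ↓)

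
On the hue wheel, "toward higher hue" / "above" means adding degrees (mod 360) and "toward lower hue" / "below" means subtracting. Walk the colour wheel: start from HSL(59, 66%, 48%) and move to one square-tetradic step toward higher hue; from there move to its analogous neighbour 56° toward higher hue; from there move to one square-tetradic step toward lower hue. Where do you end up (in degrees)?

115°

square ↑ +90°: 59 + 90 = 149°
analog 56° ↑ +56°: 149 + 56 = 205°
square ↓ −90°: 205 − 90 = 115°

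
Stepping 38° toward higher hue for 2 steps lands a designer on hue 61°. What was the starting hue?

345°

2 steps of 38° (toward higher hue) give a net shift of +76°.
Start = end − shift: 61 − 76 = -15 → -15 + 360 = 345°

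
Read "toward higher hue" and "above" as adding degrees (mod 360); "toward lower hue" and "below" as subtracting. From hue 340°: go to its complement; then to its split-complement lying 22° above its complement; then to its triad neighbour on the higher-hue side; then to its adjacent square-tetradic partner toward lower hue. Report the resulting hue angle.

340 + 180 = 520 → 520 − 360 = 160°   (complement)
160 + 202 = 362 → 362 − 360 = 2°   (split-comp 22° ↑)
2 + 120 = 122°   (triadic ↑)
122 − 90 = 32°   (square ↓)

32°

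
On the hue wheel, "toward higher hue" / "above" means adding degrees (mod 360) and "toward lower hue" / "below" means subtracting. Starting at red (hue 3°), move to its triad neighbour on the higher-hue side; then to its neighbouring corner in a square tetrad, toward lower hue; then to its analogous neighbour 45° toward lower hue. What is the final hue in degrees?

triadic ↑ +120°: 3 + 120 = 123°
square ↓ −90°: 123 − 90 = 33°
analog 45° ↓ −45°: 33 − 45 = -12 → -12 + 360 = 348°

348°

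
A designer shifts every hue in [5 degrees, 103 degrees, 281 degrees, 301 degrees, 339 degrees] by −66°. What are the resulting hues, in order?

5 − 66 = -61 → -61 + 360 = 299°
103 − 66 = 37°
281 − 66 = 215°
301 − 66 = 235°
339 − 66 = 273°

299°, 37°, 215°, 235°, 273°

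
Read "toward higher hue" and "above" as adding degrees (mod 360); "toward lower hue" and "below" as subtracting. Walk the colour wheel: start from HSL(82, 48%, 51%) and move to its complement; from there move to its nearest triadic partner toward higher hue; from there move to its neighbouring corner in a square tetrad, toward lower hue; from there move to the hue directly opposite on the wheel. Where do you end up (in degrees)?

+180° (complement): 82 + 180 = 262°
+120° (triadic ↑): 262 + 120 = 382 → 382 − 360 = 22°
−90° (square ↓): 22 − 90 = -68 → -68 + 360 = 292°
+180° (complement): 292 + 180 = 472 → 472 − 360 = 112°

112°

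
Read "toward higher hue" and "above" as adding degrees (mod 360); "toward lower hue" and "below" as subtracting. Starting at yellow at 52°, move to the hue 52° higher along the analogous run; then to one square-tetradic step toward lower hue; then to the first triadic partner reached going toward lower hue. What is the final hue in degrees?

254°

analog 52° ↑ +52°: 52 + 52 = 104°
square ↓ −90°: 104 − 90 = 14°
triadic ↓ −120°: 14 − 120 = -106 → -106 + 360 = 254°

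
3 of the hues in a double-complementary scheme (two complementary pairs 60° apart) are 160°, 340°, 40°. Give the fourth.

A rectangular tetradic uses two complementary pairs 60° apart: offsets 0°, 60°, 180°, 240°.
Among {40°, 160°, 340°}, 340° and 160° are a 180° pair.
The remaining hue 40° needs its own complement: 40 + 180 = 220°

220°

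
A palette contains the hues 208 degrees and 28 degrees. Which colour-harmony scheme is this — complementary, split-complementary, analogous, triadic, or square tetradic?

complementary

Sort the hues: 28°, 208°.
Successive gaps around the wheel: 180°, 180°.
Two hues 180° apart are complementary.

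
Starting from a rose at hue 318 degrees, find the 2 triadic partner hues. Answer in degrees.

78° and 198°

A triad places three hues 120° apart.
318 + 120 = 438 → 438 − 360 = 78°
318 + 240 = 558 → 558 − 360 = 198°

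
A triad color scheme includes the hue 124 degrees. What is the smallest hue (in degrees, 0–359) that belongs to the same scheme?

4°

A triad places three hues 120° apart.
The full set through 124° is {4°, 124°, 244°}.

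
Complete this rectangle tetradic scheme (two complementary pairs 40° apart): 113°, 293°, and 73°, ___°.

253°

A rectangular tetradic uses two complementary pairs 40° apart: offsets 0°, 40°, 180°, 220°.
Among {73°, 113°, 293°}, 293° and 113° are a 180° pair.
The remaining hue 73° needs its own complement: 73 + 180 = 253°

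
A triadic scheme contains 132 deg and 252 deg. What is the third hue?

12°

A triad spaces three hues 120° apart.
The full set is {12°, 132°, 252°}.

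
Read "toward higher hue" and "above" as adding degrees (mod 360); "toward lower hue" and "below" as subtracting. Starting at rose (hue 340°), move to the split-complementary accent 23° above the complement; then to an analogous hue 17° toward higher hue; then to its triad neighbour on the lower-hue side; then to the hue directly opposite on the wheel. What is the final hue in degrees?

split-comp 23° ↑ +203°: 340 + 203 = 543 → 543 − 360 = 183°
analog 17° ↑ +17°: 183 + 17 = 200°
triadic ↓ −120°: 200 − 120 = 80°
complement +180°: 80 + 180 = 260°

260°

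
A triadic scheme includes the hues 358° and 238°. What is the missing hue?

A triad places three hues 120° apart.
The full set through 238° is {118°, 238°, 358°}.
Given {238°, 358°}, the missing hue is 118°.

118°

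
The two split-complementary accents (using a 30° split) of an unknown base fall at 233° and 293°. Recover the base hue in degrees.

83°

The accents sit 30° either side of the complement, so the complement is their short-arc midpoint on the wheel.
Short-arc midpoint of 233° and 293°: 263°.
Base is 180° from the complement: 263 − 180 = 83°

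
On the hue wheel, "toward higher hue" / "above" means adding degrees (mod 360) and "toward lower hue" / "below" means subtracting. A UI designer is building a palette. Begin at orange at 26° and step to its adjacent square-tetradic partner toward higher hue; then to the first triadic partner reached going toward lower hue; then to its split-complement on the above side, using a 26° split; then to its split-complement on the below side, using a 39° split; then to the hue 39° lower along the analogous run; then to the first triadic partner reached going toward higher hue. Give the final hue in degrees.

26 + 90 = 116°   (square ↑)
116 − 120 = -4 → -4 + 360 = 356°   (triadic ↓)
356 + 206 = 562 → 562 − 360 = 202°   (split-comp 26° ↑)
202 + 141 = 343°   (split-comp 39° ↓)
343 − 39 = 304°   (analog 39° ↓)
304 + 120 = 424 → 424 − 360 = 64°   (triadic ↑)

64°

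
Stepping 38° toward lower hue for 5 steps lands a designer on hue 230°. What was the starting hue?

60°

5 steps of 38° (toward lower hue) give a net shift of −190°.
Start = end − shift: 230 + 190 = 420 → 420 − 360 = 60°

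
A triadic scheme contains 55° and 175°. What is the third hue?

295°

A triad spaces three hues 120° apart.
The full set is {55°, 175°, 295°}.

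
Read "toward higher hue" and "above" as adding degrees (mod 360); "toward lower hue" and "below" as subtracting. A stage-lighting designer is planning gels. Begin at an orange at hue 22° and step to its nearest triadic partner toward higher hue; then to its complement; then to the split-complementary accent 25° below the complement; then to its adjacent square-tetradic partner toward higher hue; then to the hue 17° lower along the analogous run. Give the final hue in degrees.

+120° (triadic ↑): 22 + 120 = 142°
+180° (complement): 142 + 180 = 322°
+155° (split-comp 25° ↓): 322 + 155 = 477 → 477 − 360 = 117°
+90° (square ↑): 117 + 90 = 207°
−17° (analog 17° ↓): 207 − 17 = 190°

190°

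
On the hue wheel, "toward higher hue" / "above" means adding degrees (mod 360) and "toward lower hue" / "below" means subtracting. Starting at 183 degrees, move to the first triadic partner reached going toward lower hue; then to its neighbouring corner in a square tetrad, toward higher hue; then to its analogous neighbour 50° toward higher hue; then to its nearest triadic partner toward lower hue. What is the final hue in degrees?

triadic ↓ −120°: 183 − 120 = 63°
square ↑ +90°: 63 + 90 = 153°
analog 50° ↑ +50°: 153 + 50 = 203°
triadic ↓ −120°: 203 − 120 = 83°

83°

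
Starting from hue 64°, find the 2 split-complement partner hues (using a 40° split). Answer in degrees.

Split-complementary hues sit 40° either side of the complement.
Complement of 64°: 64 + 180 = 244°
244 − 40 = 204°
244 + 40 = 284°

204° and 284°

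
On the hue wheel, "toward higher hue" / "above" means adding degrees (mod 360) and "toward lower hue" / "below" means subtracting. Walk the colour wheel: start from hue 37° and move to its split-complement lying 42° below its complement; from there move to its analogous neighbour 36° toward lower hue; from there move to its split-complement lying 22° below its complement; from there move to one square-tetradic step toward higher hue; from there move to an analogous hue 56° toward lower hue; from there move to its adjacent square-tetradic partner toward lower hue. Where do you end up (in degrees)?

+138° (split-comp 42° ↓): 37 + 138 = 175°
−36° (analog 36° ↓): 175 − 36 = 139°
+158° (split-comp 22° ↓): 139 + 158 = 297°
+90° (square ↑): 297 + 90 = 387 → 387 − 360 = 27°
−56° (analog 56° ↓): 27 − 56 = -29 → -29 + 360 = 331°
−90° (square ↓): 331 − 90 = 241°

241°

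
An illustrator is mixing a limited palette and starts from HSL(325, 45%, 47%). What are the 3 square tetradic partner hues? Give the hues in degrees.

A square tetradic scheme places four hues every 90°.
325 + 90 = 415 → 415 − 360 = 55°
325 + 180 = 505 → 505 − 360 = 145°
325 + 270 = 595 → 595 − 360 = 235°

55°, 145°, 235°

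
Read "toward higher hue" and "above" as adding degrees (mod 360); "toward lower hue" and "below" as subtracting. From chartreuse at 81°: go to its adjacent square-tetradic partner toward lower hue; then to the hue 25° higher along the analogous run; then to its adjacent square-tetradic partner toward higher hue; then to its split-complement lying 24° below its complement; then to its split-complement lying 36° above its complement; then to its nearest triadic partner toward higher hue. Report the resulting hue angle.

238°

81 − 90 = -9 → -9 + 360 = 351°   (square ↓)
351 + 25 = 376 → 376 − 360 = 16°   (analog 25° ↑)
16 + 90 = 106°   (square ↑)
106 + 156 = 262°   (split-comp 24° ↓)
262 + 216 = 478 → 478 − 360 = 118°   (split-comp 36° ↑)
118 + 120 = 238°   (triadic ↑)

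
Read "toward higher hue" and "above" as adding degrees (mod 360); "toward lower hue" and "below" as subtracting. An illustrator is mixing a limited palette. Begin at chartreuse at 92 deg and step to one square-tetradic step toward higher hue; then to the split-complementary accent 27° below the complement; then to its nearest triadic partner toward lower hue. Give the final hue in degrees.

+90° (square ↑): 92 + 90 = 182°
+153° (split-comp 27° ↓): 182 + 153 = 335°
−120° (triadic ↓): 335 − 120 = 215°

215°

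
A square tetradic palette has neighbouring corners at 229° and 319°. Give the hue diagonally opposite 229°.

A square tetradic scheme places four hues 90° apart; opposite corners are 180° apart.
229 + 180 = 409 → 409 − 360 = 49°

49°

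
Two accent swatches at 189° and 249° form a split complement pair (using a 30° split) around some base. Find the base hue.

The accents sit 30° either side of the complement, so the complement is their short-arc midpoint on the wheel.
Short-arc midpoint of 189° and 249°: 219°.
Base is 180° from the complement: 219 − 180 = 39°

39°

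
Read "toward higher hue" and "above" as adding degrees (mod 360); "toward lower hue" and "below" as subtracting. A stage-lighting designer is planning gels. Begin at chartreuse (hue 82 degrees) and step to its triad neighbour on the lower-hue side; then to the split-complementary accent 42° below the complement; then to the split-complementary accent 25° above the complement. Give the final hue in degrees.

305°

−120° (triadic ↓): 82 − 120 = -38 → -38 + 360 = 322°
+138° (split-comp 42° ↓): 322 + 138 = 460 → 460 − 360 = 100°
+205° (split-comp 25° ↑): 100 + 205 = 305°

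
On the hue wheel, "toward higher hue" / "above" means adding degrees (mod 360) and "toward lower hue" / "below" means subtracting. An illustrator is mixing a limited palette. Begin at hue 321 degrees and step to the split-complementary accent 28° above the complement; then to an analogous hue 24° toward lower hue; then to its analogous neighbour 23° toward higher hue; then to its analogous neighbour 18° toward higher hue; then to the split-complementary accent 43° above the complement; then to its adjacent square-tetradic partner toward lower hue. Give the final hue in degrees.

319°

321 + 208 = 529 → 529 − 360 = 169°   (split-comp 28° ↑)
169 − 24 = 145°   (analog 24° ↓)
145 + 23 = 168°   (analog 23° ↑)
168 + 18 = 186°   (analog 18° ↑)
186 + 223 = 409 → 409 − 360 = 49°   (split-comp 43° ↑)
49 − 90 = -41 → -41 + 360 = 319°   (square ↓)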